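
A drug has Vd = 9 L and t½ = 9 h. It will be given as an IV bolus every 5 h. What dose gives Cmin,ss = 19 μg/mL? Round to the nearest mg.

80 mg

τ/t½ = 5/9 ≈ 0.55556, so f = (1/2)^(5/9) ≈ 0.680395.
Cmin,ss = (D/Vd)·f/(1−f), so D = Cmin,ss·Vd·(1−f)/f.
D = 19 × 9 × (1−f)/f ≈ 19 × 9 × 0.46973 ≈ 80.32 mg.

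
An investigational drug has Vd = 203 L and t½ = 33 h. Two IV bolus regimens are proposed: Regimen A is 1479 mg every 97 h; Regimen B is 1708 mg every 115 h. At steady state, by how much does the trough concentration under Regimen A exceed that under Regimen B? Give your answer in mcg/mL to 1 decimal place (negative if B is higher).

Regimen A: f = (1/2)^(97/33) ≈ 0.1304; Cmin,ss = (1479/203)·f/(1−f) ≈ 1.093 mcg/mL.
Regimen B: f = (1/2)^(115/33) ≈ 0.0893; Cmin,ss = (1708/203)·f/(1−f) ≈ 0.825 mcg/mL.
Difference ≈ 1.093 − 0.825 ≈ 0.268 mcg/mL.

0.3 mcg/mL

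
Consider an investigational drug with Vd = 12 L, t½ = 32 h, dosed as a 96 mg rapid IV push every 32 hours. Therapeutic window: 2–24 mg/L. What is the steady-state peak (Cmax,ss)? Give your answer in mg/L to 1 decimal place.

16.0 mg/L

The dosing interval is 1 half-life, so f = 2^(−1) = 0.5.
Accumulation ratio R = 1/(1 − f) = 1/0.5 = 2/1.
Single-dose peak C₀ = D/Vd = 96/12 = 8 mg/L.
Steady-state peak Cmax,ss = C₀·R = 8 × 2/1 ≈ 16.000 mg/L.
Peak 16.0 mg/L vs MTC 24 mg/L: below toxic threshold.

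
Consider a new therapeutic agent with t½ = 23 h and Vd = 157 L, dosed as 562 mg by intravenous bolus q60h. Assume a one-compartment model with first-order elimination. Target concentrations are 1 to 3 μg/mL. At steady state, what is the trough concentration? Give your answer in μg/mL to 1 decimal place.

0.7 μg/mL

k = ln2/t½ = ln2/23 ≈ 0.030137 h⁻¹; fraction remaining f = e^(−kτ) = e^(−0.030137×60) ≈ 0.1639.
Single-dose peak C₀ = D/Vd = 562/157 ≈ 3.580 μg/mL.
Steady-state trough Cmin,ss = C₀·f/(1−f) ≈ 3.580 × 0.1639/0.8361 ≈ 0.702 μg/mL.
Trough 0.7 μg/mL vs MEC 1 μg/mL: subtherapeutic.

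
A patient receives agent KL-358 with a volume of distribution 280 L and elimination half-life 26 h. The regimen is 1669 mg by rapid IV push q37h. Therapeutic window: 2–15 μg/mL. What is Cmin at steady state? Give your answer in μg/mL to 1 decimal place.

3.5 μg/mL

Over one 37-h interval, 37/26 ≈ 1.4231 half-lives elapse, leaving f ≈ 0.3729 of each dose.
Single-dose peak C₀ = D/Vd = 1669/280 ≈ 5.961 μg/mL.
Steady-state trough Cmin,ss = C₀·f/(1−f) ≈ 5.961 × 0.3729/0.6271 ≈ 3.545 μg/mL.
Trough 3.5 μg/mL vs MEC 2 μg/mL: adequate.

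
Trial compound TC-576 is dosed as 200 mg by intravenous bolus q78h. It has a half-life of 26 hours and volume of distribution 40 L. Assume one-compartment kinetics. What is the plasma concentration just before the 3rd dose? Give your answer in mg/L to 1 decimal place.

0.7 mg/L

f = (1/2)^(τ/t½) = (1/2)^(78/26) ≈ 0.1250.
C₀ = D/Vd = 200/40 ≈ 5.000 mg/L.
Before the 3rd dose, 2 doses have been given. Superposition: Cmin = C₀·(f + f²).
≈ 5.000 × (0.1250 + 0.0156) ≈ 5.000 × 0.1406 ≈ 0.703 mg/L.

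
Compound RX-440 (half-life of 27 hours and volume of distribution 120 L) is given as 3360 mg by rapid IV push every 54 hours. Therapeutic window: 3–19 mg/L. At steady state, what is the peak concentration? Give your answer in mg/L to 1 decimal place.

37.3 mg/L

The dosing interval is 2 half-lives, so f = 2^(−2) = 0.25.
At steady state, R = 1/(1 − 0.25) = 4/3.
Single-dose peak C₀ = D/Vd = 3360/120 = 28 mg/L.
Steady-state peak Cmax,ss = C₀·R = 28 × 4/3 ≈ 37.333 mg/L.
Peak 37.3 mg/L vs MTC 19 mg/L: exceeds toxic threshold.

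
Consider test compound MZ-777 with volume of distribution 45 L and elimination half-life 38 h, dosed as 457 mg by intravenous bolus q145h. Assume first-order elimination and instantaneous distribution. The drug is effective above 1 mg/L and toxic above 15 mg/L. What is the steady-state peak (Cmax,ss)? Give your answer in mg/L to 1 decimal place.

τ/t½ = 145/38 ≈ 3.8158, so fraction remaining f = (1/2)^(145/38) ≈ 0.0710.
Accumulation ratio R = 1/(1 − f) ≈ 1/0.9290 ≈ 1.0764.
Each bolus raises the concentration by D/Vd = 457/45 ≈ 10.156 mg/L.
Steady-state peak Cmax,ss = C₀·R ≈ 10.156 × 1.0764 ≈ 10.932 mg/L.
Peak 10.9 mg/L vs MTC 15 mg/L: below toxic threshold.

10.9 mg/L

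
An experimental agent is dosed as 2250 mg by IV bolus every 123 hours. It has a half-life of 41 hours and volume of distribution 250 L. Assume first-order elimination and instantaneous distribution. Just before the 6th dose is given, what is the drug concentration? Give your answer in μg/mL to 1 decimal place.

f = (1/2)^(τ/t½) = (1/2)^(123/41) ≈ 0.1250.
C₀ = D/Vd = 2250/250 ≈ 9.000 μg/mL.
Before the 6th dose, 5 doses have been given. Superposition: Cmin = C₀·(f + f² + … + f^5).
≈ 9.000 × (0.1250 + 0.0156 + 0.0020 + 0.0002 + 0.0000) ≈ 9.000 × 0.1428 ≈ 1.285 μg/mL.

1.3 μg/mL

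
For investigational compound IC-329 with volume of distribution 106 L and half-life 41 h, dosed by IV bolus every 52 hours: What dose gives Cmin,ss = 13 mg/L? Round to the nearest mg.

1941 mg

τ/t½ = 52/41 ≈ 1.2683, so f = (1/2)^(52/41) ≈ 0.415151.
Cmin,ss = (D/Vd)·f/(1−f), so D = Cmin,ss·Vd·(1−f)/f.
D = 13 × 106 × (1−f)/f ≈ 13 × 106 × 1.40876 ≈ 1941.27 mg.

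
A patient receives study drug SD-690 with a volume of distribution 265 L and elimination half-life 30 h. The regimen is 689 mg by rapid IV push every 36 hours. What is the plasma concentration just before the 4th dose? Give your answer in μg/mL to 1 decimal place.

1.8 μg/mL

f = (1/2)^(τ/t½) = (1/2)^(36/30) ≈ 0.4353.
C₀ = D/Vd = 689/265 ≈ 2.600 μg/mL.
Before the 4th dose, 3 doses have been given. Superposition: Cmin = C₀·(f + f² + … + f^3).
≈ 2.600 × (0.4353 + 0.1895 + 0.0825) ≈ 2.600 × 0.7073 ≈ 1.839 μg/mL.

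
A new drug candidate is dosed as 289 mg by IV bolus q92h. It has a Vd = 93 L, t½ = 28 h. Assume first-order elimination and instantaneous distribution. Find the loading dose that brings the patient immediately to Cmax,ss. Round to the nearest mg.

322 mg

f = (1/2)^(92/28) ≈ 0.102542; accumulation ratio R = 1/(1−f) ≈ 1.11426.
Loading dose to hit Cmax,ss on first dose: D_load = D_maint·R ≈ 289 × 1.11426 ≈ 322.02 mg.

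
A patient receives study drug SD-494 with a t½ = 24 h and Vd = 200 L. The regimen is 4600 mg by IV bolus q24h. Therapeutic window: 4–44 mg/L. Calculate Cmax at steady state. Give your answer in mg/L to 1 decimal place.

The dosing interval is 1 half-life, so f = 2^(−1) = 0.5.
Accumulation ratio R = 1/(1 − f) = 1/0.5 = 2/1.
Single-dose peak C₀ = D/Vd = 4600/200 = 23 mg/L.
Steady-state peak Cmax,ss = C₀·R = 23 × 2/1 ≈ 46.000 mg/L.
Peak 46.0 mg/L vs MTC 44 mg/L: exceeds toxic threshold.

46.0 mg/L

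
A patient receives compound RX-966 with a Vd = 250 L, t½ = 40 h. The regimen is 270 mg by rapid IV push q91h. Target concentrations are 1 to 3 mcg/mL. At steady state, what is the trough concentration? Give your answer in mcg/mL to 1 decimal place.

τ/t½ = 91/40 ≈ 2.275, so fraction remaining f = (1/2)^(91/40) ≈ 0.2066.
Accumulation ratio R = 1/(1 − f) ≈ 1/0.7934 ≈ 1.2604.
Each bolus raises the concentration by D/Vd = 270/250 ≈ 1.080 mcg/mL.
Cmax,ss = C₀/(1 − f) ≈ 1.080/0.7934 ≈ 1.361 mcg/mL.
One interval later, Cmin,ss = Cmax,ss·e^(−kτ) ≈ 1.361 × 0.2066 ≈ 0.281 mcg/mL.
Trough 0.3 mcg/mL vs MEC 1 mcg/mL: subtherapeutic.

0.3 mcg/mL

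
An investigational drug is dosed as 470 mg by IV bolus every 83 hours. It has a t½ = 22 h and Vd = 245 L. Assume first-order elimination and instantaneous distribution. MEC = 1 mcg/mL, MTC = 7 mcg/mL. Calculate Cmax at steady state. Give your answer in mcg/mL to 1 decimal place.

k = ln2/t½ = ln2/22 ≈ 0.031507 h⁻¹; fraction remaining f = e^(−kτ) = e^(−0.031507×83) ≈ 0.0732.
Accumulation ratio R = 1/(1 − f) ≈ 1/0.9268 ≈ 1.0790.
Each bolus raises the concentration by D/Vd = 470/245 ≈ 1.918 mcg/mL.
Cmax,ss = C₀/(1 − f) ≈ 1.918/0.9268 ≈ 2.069 mcg/mL.
Peak 2.1 mcg/mL vs MTC 7 mcg/mL: below toxic threshold.

2.1 mcg/mL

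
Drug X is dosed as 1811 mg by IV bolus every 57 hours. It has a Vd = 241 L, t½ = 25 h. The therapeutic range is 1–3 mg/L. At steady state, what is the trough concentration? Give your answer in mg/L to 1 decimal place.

Over one 57-h interval, 57/25 ≈ 2.28 half-lives elapse, leaving f ≈ 0.2059 of each dose.
At steady state, accumulation factor R = 1/(1 − e^(−kτ)) ≈ 1.2593.
Single-dose peak C₀ = D/Vd = 1811/241 ≈ 7.515 mg/L.
Steady-state peak Cmax,ss = C₀·R ≈ 7.515 × 1.2593 ≈ 9.464 mg/L.
One interval later, Cmin,ss = Cmax,ss·e^(−kτ) ≈ 9.464 × 0.2059 ≈ 1.949 mg/L.
Trough 1.9 mg/L vs MEC 1 mg/L: adequate.

1.9 mg/L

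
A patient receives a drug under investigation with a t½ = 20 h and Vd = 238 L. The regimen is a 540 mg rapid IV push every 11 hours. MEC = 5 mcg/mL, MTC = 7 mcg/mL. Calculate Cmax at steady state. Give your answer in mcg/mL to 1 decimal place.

7.2 mcg/mL

Over one 11-h interval, 11/20 ≈ 0.55 half-lives elapse, leaving f ≈ 0.6830 of each dose.
Accumulation ratio R = 1/(1 − f) ≈ 1/0.3170 ≈ 3.1546.
Single-dose peak C₀ = D/Vd = 540/238 ≈ 2.269 mcg/mL.
Cmax,ss = C₀/(1 − f) ≈ 2.269/0.3170 ≈ 7.158 mcg/mL.
Peak 7.2 mcg/mL vs MTC 7 mcg/mL: exceeds toxic threshold.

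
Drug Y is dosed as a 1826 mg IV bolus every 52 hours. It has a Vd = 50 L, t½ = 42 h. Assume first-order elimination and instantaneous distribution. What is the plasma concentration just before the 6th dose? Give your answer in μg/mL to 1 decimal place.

f = (1/2)^(τ/t½) = (1/2)^(52/42) ≈ 0.4239.
C₀ = D/Vd = 1826/50 ≈ 36.520 μg/mL.
Before the 6th dose, 5 doses have been given. Superposition: Cmin = C₀·(f + f² + … + f^5).
≈ 36.520 × (0.4239 + 0.1797 + 0.0762 + 0.0323 + 0.0137) ≈ 36.520 × 0.7258 ≈ 26.506 μg/mL.

26.5 μg/mL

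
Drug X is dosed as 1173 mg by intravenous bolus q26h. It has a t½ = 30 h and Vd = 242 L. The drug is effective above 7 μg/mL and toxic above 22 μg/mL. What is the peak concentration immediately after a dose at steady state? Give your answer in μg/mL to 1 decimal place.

k = ln2/t½ = ln2/30 ≈ 0.023105 h⁻¹; fraction remaining f = e^(−kτ) = e^(−0.023105×26) ≈ 0.5484.
Accumulation ratio R = 1/(1 − f) ≈ 1/0.4516 ≈ 2.2143.
Each bolus raises the concentration by D/Vd = 1173/242 ≈ 4.847 μg/mL.
Steady-state peak Cmax,ss = C₀·R ≈ 4.847 × 2.2143 ≈ 10.733 μg/mL.
Peak 10.7 μg/mL vs MTC 22 μg/mL: below toxic threshold.

10.7 μg/mL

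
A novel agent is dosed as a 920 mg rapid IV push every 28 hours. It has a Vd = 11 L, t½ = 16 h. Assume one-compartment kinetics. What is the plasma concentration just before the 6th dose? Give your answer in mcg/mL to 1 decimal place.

f = (1/2)^(τ/t½) = (1/2)^(28/16) ≈ 0.2973.
C₀ = D/Vd = 920/11 ≈ 83.636 mcg/mL.
Before the 6th dose, 5 doses have been given. Superposition: Cmin = C₀·(f + f² + … + f^5).
≈ 83.636 × (0.2973 + 0.0884 + 0.0263 + 0.0078 + 0.0023) ≈ 83.636 × 0.4221 ≈ 35.303 mcg/mL.

35.3 mcg/mL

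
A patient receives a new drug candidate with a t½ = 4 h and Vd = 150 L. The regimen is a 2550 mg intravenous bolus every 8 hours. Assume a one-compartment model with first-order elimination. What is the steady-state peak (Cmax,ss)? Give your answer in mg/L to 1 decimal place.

22.7 mg/L

τ = 8 h = 2 half-lives, so f = (1/2)^2 = 0.25.
Accumulation ratio R = 1/(1 − f) = 1/0.75 = 4/3.
Single-dose peak C₀ = D/Vd = 2550/150 = 17 mg/L.
Steady-state peak Cmax,ss = C₀·R = 17 × 4/3 ≈ 22.667 mg/L.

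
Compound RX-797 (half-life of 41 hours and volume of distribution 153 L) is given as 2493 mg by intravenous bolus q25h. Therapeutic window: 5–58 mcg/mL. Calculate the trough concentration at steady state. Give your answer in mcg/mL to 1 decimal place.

31.0 mcg/mL

Over one 25-h interval, 25/41 ≈ 0.60976 half-lives elapse, leaving f ≈ 0.6553 of each dose.
Single-dose peak C₀ = D/Vd = 2493/153 ≈ 16.294 mcg/mL.
Steady-state trough Cmin,ss = C₀·f/(1−f) ≈ 16.294 × 0.6553/0.3447 ≈ 30.976 mcg/mL.
Trough 31.0 mcg/mL vs MEC 5 mcg/mL: adequate.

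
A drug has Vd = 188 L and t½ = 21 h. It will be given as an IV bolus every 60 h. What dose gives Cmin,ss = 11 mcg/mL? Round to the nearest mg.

12916 mg

τ/t½ = 60/21 ≈ 2.8571, so f = (1/2)^(60/21) ≈ 0.138011.
Cmin,ss = (D/Vd)·f/(1−f), so D = Cmin,ss·Vd·(1−f)/f.
D = 11 × 188 × (1−f)/f ≈ 11 × 188 × 6.24580 ≈ 12916.31 mg.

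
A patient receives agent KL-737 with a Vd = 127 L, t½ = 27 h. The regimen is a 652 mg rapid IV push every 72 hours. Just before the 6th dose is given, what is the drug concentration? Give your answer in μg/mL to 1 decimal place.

1.0 μg/mL

f = (1/2)^(τ/t½) = (1/2)^(72/27) ≈ 0.1575.
C₀ = D/Vd = 652/127 ≈ 5.134 μg/mL.
Before the 6th dose, 5 doses have been given. Superposition: Cmin = C₀·(f + f² + … + f^5).
≈ 5.134 × (0.1575 + 0.0248 + 0.0039 + 0.0006 + 0.0001) ≈ 5.134 × 0.1869 ≈ 0.960 μg/mL.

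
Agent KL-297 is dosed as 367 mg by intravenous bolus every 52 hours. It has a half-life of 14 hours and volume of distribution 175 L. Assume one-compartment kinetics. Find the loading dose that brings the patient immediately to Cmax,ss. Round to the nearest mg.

f = (1/2)^(52/14) ≈ 0.076188; accumulation ratio R = 1/(1−f) ≈ 1.08247.
Loading dose to hit Cmax,ss on first dose: D_load = D_maint·R ≈ 367 × 1.08247 ≈ 397.27 mg.

397 mg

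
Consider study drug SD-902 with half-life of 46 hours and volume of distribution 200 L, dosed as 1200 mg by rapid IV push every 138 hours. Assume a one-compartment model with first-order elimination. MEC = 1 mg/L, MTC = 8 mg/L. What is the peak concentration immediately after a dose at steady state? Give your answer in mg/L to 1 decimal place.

6.9 mg/L

τ = 138 h = 3 half-lives, so f = (1/2)^3 = 0.125.
Accumulation ratio R = 1/(1 − f) = 1/0.875 = 8/7.
Single-dose peak C₀ = D/Vd = 1200/200 = 6 mg/L.
Steady-state peak Cmax,ss = C₀·R = 6 × 8/7 ≈ 6.857 mg/L.
Peak 6.9 mg/L vs MTC 8 mg/L: below toxic threshold.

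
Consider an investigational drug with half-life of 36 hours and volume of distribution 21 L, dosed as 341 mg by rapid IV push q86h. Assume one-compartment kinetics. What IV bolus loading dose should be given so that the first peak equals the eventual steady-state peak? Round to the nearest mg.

f = (1/2)^(86/36) ≈ 0.190929; accumulation ratio R = 1/(1−f) ≈ 1.23599.
Loading dose to hit Cmax,ss on first dose: D_load = D_maint·R ≈ 341 × 1.23599 ≈ 421.47 mg.

421 mg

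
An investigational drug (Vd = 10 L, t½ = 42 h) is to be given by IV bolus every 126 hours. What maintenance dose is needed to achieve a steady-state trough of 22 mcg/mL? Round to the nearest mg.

1540 mg

τ/t½ = 126/42 ≈ 3, so f = (1/2)^(126/42) ≈ 0.125000.
Cmin,ss = (D/Vd)·f/(1−f), so D = Cmin,ss·Vd·(1−f)/f.
D = 22 × 10 × (1−f)/f ≈ 22 × 10 × 7.00000 ≈ 1540.00 mg.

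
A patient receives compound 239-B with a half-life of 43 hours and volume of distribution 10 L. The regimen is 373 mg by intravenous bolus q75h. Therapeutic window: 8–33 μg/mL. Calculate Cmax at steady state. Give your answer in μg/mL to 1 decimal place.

53.2 μg/mL

τ/t½ = 75/43 ≈ 1.7442, so fraction remaining f = (1/2)^(75/43) ≈ 0.2985.
Accumulation ratio R = 1/(1 − f) ≈ 1/0.7015 ≈ 1.4255.
Single-dose peak C₀ = D/Vd = 373/10 ≈ 37.300 μg/mL.
Steady-state peak Cmax,ss = C₀·R ≈ 37.300 × 1.4255 ≈ 53.171 μg/mL.
Peak 53.2 μg/mL vs MTC 33 μg/mL: exceeds toxic threshold.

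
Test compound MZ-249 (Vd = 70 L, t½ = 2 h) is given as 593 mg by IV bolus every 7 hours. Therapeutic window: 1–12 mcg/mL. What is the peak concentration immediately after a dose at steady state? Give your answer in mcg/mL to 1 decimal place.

τ/t½ = 7/2 ≈ 3.5, so fraction remaining f = (1/2)^(7/2) ≈ 0.0884.
Accumulation ratio R = 1/(1 − f) ≈ 1/0.9116 ≈ 1.0970.
Single-dose peak C₀ = D/Vd = 593/70 ≈ 8.471 mcg/mL.
Steady-state peak Cmax,ss = C₀·R ≈ 8.471 × 1.0970 ≈ 9.293 mcg/mL.
Peak 9.3 mcg/mL vs MTC 12 mcg/mL: below toxic threshold.

9.3 mcg/mL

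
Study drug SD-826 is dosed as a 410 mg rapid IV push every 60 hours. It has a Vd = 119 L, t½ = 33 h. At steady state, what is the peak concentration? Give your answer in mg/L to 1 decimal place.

4.8 mg/L

Over one 60-h interval, 60/33 ≈ 1.8182 half-lives elapse, leaving f ≈ 0.2836 of each dose.
At steady state, accumulation factor R = 1/(1 − e^(−kτ)) ≈ 1.3959.
Single-dose peak C₀ = D/Vd = 410/119 ≈ 3.445 mg/L.
Cmax,ss = C₀/(1 − f) ≈ 3.445/0.7164 ≈ 4.809 mg/L.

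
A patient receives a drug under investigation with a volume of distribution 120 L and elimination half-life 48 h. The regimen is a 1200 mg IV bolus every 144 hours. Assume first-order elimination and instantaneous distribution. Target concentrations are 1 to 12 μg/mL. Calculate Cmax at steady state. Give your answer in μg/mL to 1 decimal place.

11.4 μg/mL

τ = 144 h = 3 half-lives, so f = (1/2)^3 = 0.125.
At steady state, R = 1/(1 − 0.125) = 8/7.
Single-dose peak C₀ = D/Vd = 1200/120 = 10 μg/mL.
Steady-state peak Cmax,ss = C₀·R = 10 × 8/7 ≈ 11.429 μg/mL.
Peak 11.4 μg/mL vs MTC 12 μg/mL: below toxic threshold.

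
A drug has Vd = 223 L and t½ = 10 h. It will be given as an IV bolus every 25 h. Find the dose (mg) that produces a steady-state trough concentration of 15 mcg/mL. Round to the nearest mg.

τ/t½ = 25/10 ≈ 2.5, so f = (1/2)^(25/10) ≈ 0.176777.
Cmin,ss = (D/Vd)·f/(1−f), so D = Cmin,ss·Vd·(1−f)/f.
D = 15 × 223 × (1−f)/f ≈ 15 × 223 × 4.65684 ≈ 15577.13 mg.

15577 mg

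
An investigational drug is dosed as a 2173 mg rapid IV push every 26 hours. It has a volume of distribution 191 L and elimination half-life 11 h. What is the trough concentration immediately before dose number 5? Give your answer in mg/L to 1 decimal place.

f = (1/2)^(τ/t½) = (1/2)^(26/11) ≈ 0.1943.
C₀ = D/Vd = 2173/191 ≈ 11.377 mg/L.
Before the 5th dose, 4 doses have been given. Superposition: Cmin = C₀·(f + f² + … + f^4).
≈ 11.377 × (0.1943 + 0.0378 + 0.0073 + 0.0014) ≈ 11.377 × 0.2408 ≈ 2.740 mg/L.

2.7 mg/L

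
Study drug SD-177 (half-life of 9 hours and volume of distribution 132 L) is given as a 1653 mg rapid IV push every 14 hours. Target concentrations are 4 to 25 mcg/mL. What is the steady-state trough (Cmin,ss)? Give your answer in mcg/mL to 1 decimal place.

6.5 mcg/mL

k = ln2/t½ = ln2/9 ≈ 0.077016 h⁻¹; fraction remaining f = e^(−kτ) = e^(−0.077016×14) ≈ 0.3402.
Single-dose peak C₀ = D/Vd = 1653/132 ≈ 12.523 mcg/mL.
Steady-state trough Cmin,ss = C₀·f/(1−f) ≈ 12.523 × 0.3402/0.6598 ≈ 6.457 mcg/mL.
Trough 6.5 mcg/mL vs MEC 4 mcg/mL: adequate.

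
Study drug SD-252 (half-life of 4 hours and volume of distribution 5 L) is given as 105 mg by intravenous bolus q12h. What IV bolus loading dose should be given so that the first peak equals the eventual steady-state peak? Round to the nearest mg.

f = (1/2)^(12/4) ≈ 0.125000; accumulation ratio R = 1/(1−f) ≈ 1.14286.
Loading dose to hit Cmax,ss on first dose: D_load = D_maint·R ≈ 105 × 1.14286 ≈ 120.00 mg.

120 mg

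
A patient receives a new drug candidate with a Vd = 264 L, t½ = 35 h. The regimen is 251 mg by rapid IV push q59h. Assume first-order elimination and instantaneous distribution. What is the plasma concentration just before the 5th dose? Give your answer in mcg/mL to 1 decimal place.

f = (1/2)^(τ/t½) = (1/2)^(59/35) ≈ 0.3108.
C₀ = D/Vd = 251/264 ≈ 0.951 mcg/mL.
Before the 5th dose, 4 doses have been given. Superposition: Cmin = C₀·(f + f² + … + f^4).
≈ 0.951 × (0.3108 + 0.0966 + 0.0300 + 0.0093) ≈ 0.951 × 0.4467 ≈ 0.425 mcg/mL.

0.4 mcg/mL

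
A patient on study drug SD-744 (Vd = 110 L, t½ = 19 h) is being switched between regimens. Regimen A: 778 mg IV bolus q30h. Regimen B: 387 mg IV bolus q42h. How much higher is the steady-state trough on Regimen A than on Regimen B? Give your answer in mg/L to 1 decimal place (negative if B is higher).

2.6 mg/L

Regimen A: f = (1/2)^(30/19) ≈ 0.3347; Cmin,ss = (778/110)·f/(1−f) ≈ 3.558 mg/L.
Regimen B: f = (1/2)^(42/19) ≈ 0.2161; Cmin,ss = (387/110)·f/(1−f) ≈ 0.970 mg/L.
Difference ≈ 3.558 − 0.970 ≈ 2.588 mg/L.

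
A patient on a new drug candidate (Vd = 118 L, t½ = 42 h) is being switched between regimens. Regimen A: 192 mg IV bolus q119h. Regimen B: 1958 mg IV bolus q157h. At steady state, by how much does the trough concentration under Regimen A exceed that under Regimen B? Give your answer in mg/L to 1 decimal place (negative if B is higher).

-1.1 mg/L

Regimen A: f = (1/2)^(119/42) ≈ 0.1403; Cmin,ss = (192/118)·f/(1−f) ≈ 0.266 mg/L.
Regimen B: f = (1/2)^(157/42) ≈ 0.0749; Cmin,ss = (1958/118)·f/(1−f) ≈ 1.343 mg/L.
Difference ≈ 0.266 − 1.343 ≈ -1.077 mg/L.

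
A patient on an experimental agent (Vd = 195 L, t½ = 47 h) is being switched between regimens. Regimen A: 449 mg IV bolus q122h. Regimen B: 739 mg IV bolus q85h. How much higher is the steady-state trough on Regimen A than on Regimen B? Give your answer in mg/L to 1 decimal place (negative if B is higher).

Regimen A: f = (1/2)^(122/47) ≈ 0.1654; Cmin,ss = (449/195)·f/(1−f) ≈ 0.456 mg/L.
Regimen B: f = (1/2)^(85/47) ≈ 0.2855; Cmin,ss = (739/195)·f/(1−f) ≈ 1.514 mg/L.
Difference ≈ 0.456 − 1.514 ≈ -1.058 mg/L.

-1.1 mg/L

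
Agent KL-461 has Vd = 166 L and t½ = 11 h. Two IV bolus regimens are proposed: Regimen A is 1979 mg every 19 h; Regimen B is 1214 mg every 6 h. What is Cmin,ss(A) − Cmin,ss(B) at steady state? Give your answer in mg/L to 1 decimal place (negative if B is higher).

-10.8 mg/L

Regimen A: f = (1/2)^(19/11) ≈ 0.3020; Cmin,ss = (1979/166)·f/(1−f) ≈ 5.158 mg/L.
Regimen B: f = (1/2)^(6/11) ≈ 0.6852; Cmin,ss = (1214/166)·f/(1−f) ≈ 15.918 mg/L.
Difference ≈ 5.158 − 15.918 ≈ -10.760 mg/L.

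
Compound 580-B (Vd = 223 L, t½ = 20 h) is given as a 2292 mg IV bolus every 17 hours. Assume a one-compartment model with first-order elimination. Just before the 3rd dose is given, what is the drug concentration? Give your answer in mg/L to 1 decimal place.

8.9 mg/L

f = (1/2)^(τ/t½) = (1/2)^(17/20) ≈ 0.5548.
C₀ = D/Vd = 2292/223 ≈ 10.278 mg/L.
Before the 3rd dose, 2 doses have been given. Superposition: Cmin = C₀·(f + f²).
≈ 10.278 × (0.5548 + 0.3078) ≈ 10.278 × 0.8626 ≈ 8.866 mg/L.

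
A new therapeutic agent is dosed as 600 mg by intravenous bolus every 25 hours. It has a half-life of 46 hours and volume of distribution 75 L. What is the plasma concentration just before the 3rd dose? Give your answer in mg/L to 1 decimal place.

f = (1/2)^(τ/t½) = (1/2)^(25/46) ≈ 0.6861.
C₀ = D/Vd = 600/75 ≈ 8.000 mg/L.
Before the 3rd dose, 2 doses have been given. Superposition: Cmin = C₀·(f + f²).
≈ 8.000 × (0.6861 + 0.4707) ≈ 8.000 × 1.1568 ≈ 9.254 mg/L.

9.3 mg/L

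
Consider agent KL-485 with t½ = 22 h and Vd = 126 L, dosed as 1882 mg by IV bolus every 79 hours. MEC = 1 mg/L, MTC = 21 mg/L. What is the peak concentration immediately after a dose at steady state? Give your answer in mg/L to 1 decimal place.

16.3 mg/L

Over one 79-h interval, 79/22 ≈ 3.5909 half-lives elapse, leaving f ≈ 0.0830 of each dose.
At steady state, accumulation factor R = 1/(1 − e^(−kτ)) ≈ 1.0905.
Single-dose peak C₀ = D/Vd = 1882/126 ≈ 14.937 mg/L.
Steady-state peak Cmax,ss = C₀·R ≈ 14.937 × 1.0905 ≈ 16.289 mg/L.
Peak 16.3 mg/L vs MTC 21 mg/L: below toxic threshold.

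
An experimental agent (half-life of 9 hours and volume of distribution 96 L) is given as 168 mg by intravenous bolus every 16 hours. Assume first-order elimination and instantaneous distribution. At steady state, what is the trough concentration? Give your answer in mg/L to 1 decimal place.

0.7 mg/L

k = ln2/t½ = ln2/9 ≈ 0.077016 h⁻¹; fraction remaining f = e^(−kτ) = e^(−0.077016×16) ≈ 0.2916.
Accumulation ratio R = 1/(1 − f) ≈ 1/0.7084 ≈ 1.4116.
Single-dose peak C₀ = D/Vd = 168/96 ≈ 1.750 mg/L.
Cmax,ss = C₀/(1 − f) ≈ 1.750/0.7084 ≈ 2.470 mg/L.
Steady-state trough Cmin,ss = Cmax,ss·f ≈ 2.470 × 0.2916 ≈ 0.720 mg/L.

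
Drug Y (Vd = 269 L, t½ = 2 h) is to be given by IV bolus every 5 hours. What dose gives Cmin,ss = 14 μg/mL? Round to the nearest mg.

τ/t½ = 5/2 ≈ 2.5, so f = (1/2)^(5/2) ≈ 0.176777.
Cmin,ss = (D/Vd)·f/(1−f), so D = Cmin,ss·Vd·(1−f)/f.
D = 14 × 269 × (1−f)/f ≈ 14 × 269 × 4.65684 ≈ 17537.66 mg.

17538 mg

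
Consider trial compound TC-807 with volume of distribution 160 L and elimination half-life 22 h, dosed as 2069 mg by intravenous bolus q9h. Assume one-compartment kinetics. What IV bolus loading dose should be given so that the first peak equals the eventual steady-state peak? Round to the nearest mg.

f = (1/2)^(9/22) ≈ 0.753098; accumulation ratio R = 1/(1−f) ≈ 4.05019.
Loading dose to hit Cmax,ss on first dose: D_load = D_maint·R ≈ 2069 × 4.05019 ≈ 8379.84 mg.

8380 mg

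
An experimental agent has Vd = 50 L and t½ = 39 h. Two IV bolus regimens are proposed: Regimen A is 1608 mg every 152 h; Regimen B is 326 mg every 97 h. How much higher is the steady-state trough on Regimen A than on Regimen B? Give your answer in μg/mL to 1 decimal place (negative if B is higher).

Regimen A: f = (1/2)^(152/39) ≈ 0.0671; Cmin,ss = (1608/50)·f/(1−f) ≈ 2.313 μg/mL.
Regimen B: f = (1/2)^(97/39) ≈ 0.1784; Cmin,ss = (326/50)·f/(1−f) ≈ 1.416 μg/mL.
Difference ≈ 2.313 − 1.416 ≈ 0.897 μg/mL.

0.9 μg/mL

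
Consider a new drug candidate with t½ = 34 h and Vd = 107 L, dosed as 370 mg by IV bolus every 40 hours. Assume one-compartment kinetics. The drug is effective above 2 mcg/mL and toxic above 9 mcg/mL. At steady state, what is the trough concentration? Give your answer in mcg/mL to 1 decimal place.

2.7 mcg/mL

τ/t½ = 40/34 ≈ 1.1765, so fraction remaining f = (1/2)^(40/34) ≈ 0.4424.
Each bolus raises the concentration by D/Vd = 370/107 ≈ 3.458 mcg/mL.
Steady-state trough Cmin,ss = C₀·f/(1−f) ≈ 3.458 × 0.4424/0.5576 ≈ 2.744 mcg/mL.
Trough 2.7 mcg/mL vs MEC 2 mcg/mL: adequate.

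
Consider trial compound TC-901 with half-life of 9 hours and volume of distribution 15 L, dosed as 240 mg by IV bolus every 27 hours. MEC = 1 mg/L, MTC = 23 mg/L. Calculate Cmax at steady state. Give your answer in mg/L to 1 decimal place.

τ = 27 h = 3 half-lives, so f = (1/2)^3 = 0.125.
At steady state, R = 1/(1 − 0.125) = 8/7.
Single-dose peak C₀ = D/Vd = 240/15 = 16 mg/L.
Steady-state peak Cmax,ss = C₀·R = 16 × 8/7 ≈ 18.286 mg/L.
Peak 18.3 mg/L vs MTC 23 mg/L: below toxic threshold.

18.3 mg/L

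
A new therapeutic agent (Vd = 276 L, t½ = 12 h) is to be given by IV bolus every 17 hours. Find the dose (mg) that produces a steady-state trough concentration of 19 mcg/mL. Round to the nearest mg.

8756 mg

τ/t½ = 17/12 ≈ 1.4167, so f = (1/2)^(17/12) ≈ 0.374577.
Cmin,ss = (D/Vd)·f/(1−f), so D = Cmin,ss·Vd·(1−f)/f.
D = 19 × 276 × (1−f)/f ≈ 19 × 276 × 1.66968 ≈ 8755.80 mg.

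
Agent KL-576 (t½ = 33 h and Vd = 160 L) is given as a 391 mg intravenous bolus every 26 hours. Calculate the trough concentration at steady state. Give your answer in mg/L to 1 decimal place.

3.4 mg/L

k = ln2/t½ = ln2/33 ≈ 0.021004 h⁻¹; fraction remaining f = e^(−kτ) = e^(−0.021004×26) ≈ 0.5792.
At steady state, accumulation factor R = 1/(1 − e^(−kτ)) ≈ 2.3764.
Each bolus raises the concentration by D/Vd = 391/160 ≈ 2.444 mg/L.
Cmax,ss = C₀/(1 − f) ≈ 2.444/0.4208 ≈ 5.808 mg/L.
One interval later, Cmin,ss = Cmax,ss·e^(−kτ) ≈ 5.808 × 0.5792 ≈ 3.364 mg/L.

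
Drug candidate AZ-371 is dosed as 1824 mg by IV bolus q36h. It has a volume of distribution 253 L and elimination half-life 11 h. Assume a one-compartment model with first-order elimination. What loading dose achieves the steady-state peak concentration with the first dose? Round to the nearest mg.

f = (1/2)^(36/11) ≈ 0.103469; accumulation ratio R = 1/(1−f) ≈ 1.11541.
Loading dose to hit Cmax,ss on first dose: D_load = D_maint·R ≈ 1824 × 1.11541 ≈ 2034.51 mg.

2035 mg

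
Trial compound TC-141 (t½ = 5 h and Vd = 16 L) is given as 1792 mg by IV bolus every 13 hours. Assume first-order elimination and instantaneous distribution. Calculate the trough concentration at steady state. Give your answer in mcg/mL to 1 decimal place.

Over one 13-h interval, 13/5 ≈ 2.6 half-lives elapse, leaving f ≈ 0.1649 of each dose.
Single-dose peak C₀ = D/Vd = 1792/16 ≈ 112.000 mcg/mL.
Steady-state trough Cmin,ss = C₀·f/(1−f) ≈ 112.000 × 0.1649/0.8351 ≈ 22.116 mcg/mL.

22.1 mcg/mL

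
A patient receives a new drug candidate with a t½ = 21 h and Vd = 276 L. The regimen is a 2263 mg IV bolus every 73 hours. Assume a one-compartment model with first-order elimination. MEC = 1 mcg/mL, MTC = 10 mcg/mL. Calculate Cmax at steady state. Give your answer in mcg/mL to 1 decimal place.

9.0 mcg/mL

k = ln2/t½ = ln2/21 ≈ 0.033007 h⁻¹; fraction remaining f = e^(−kτ) = e^(−0.033007×73) ≈ 0.0899.
At steady state, accumulation factor R = 1/(1 − e^(−kτ)) ≈ 1.0988.
Each bolus raises the concentration by D/Vd = 2263/276 ≈ 8.199 mcg/mL.
Steady-state peak Cmax,ss = C₀·R ≈ 8.199 × 1.0988 ≈ 9.009 mcg/mL.
Peak 9.0 mcg/mL vs MTC 10 mcg/mL: below toxic threshold.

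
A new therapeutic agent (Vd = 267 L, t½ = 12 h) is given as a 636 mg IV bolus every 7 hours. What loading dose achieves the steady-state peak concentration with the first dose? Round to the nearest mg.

f = (1/2)^(7/12) ≈ 0.667420; accumulation ratio R = 1/(1−f) ≈ 3.00680.
Loading dose to hit Cmax,ss on first dose: D_load = D_maint·R ≈ 636 × 3.00680 ≈ 1912.32 mg.

1912 mg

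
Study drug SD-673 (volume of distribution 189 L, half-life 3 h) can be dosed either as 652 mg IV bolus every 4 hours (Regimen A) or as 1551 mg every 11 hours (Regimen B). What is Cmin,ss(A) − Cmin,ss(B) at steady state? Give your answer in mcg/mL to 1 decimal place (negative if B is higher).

1.6 mcg/mL

Regimen A: f = (1/2)^(4/3) ≈ 0.3969; Cmin,ss = (652/189)·f/(1−f) ≈ 2.270 mcg/mL.
Regimen B: f = (1/2)^(11/3) ≈ 0.0787; Cmin,ss = (1551/189)·f/(1−f) ≈ 0.701 mcg/mL.
Difference ≈ 2.270 − 0.701 ≈ 1.569 mcg/mL.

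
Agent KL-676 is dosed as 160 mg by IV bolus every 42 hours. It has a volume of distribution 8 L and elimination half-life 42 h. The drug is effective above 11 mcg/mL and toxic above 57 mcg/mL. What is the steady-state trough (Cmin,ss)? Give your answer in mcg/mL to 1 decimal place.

20.0 mcg/mL

τ = 42 h = 1 half-life, so f = (1/2)^1 = 0.5.
At steady state, R = 1/(1 − 0.5) = 2/1.
Single-dose peak C₀ = D/Vd = 160/8 = 20 mcg/mL.
Steady-state peak Cmax,ss = C₀·R = 20 × 2/1 ≈ 40.000 mcg/mL.
Steady-state trough Cmin,ss = Cmax,ss·f ≈ 40.000 × 0.5 ≈ 20.000 mcg/mL.
Trough 20.0 mcg/mL vs MEC 11 mcg/mL: adequate.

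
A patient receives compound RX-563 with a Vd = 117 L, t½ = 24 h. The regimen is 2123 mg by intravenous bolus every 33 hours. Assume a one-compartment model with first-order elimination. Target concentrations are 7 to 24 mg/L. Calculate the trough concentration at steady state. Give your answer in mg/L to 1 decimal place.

11.4 mg/L

Over one 33-h interval, 33/24 ≈ 1.375 half-lives elapse, leaving f ≈ 0.3856 of each dose.
At steady state, accumulation factor R = 1/(1 − e^(−kτ)) ≈ 1.6276.
Single-dose peak C₀ = D/Vd = 2123/117 ≈ 18.145 mg/L.
Steady-state peak Cmax,ss = C₀·R ≈ 18.145 × 1.6276 ≈ 29.533 mg/L.
One interval later, Cmin,ss = Cmax,ss·e^(−kτ) ≈ 29.533 × 0.3856 ≈ 11.388 mg/L.
Trough 11.4 mg/L vs MEC 7 mg/L: adequate.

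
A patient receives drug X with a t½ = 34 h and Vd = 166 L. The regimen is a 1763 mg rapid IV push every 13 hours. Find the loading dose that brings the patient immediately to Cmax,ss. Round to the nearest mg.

f = (1/2)^(13/34) ≈ 0.767185; accumulation ratio R = 1/(1−f) ≈ 4.29526.
Loading dose to hit Cmax,ss on first dose: D_load = D_maint·R ≈ 1763 × 4.29526 ≈ 7572.54 mg.

7573 mg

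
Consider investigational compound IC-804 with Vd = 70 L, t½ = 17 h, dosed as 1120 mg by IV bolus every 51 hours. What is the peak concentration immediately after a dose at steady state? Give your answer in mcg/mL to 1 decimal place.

τ = 51 h = 3 half-lives, so f = (1/2)^3 = 0.125.
At steady state, R = 1/(1 − 0.125) = 8/7.
Single-dose peak C₀ = D/Vd = 1120/70 = 16 mcg/mL.
Steady-state peak Cmax,ss = C₀·R = 16 × 8/7 ≈ 18.286 mcg/mL.

18.3 mcg/mL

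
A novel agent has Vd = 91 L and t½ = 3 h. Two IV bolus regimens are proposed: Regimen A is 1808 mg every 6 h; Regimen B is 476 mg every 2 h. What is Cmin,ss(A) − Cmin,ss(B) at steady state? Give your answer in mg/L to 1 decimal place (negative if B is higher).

-2.3 mg/L

Regimen A: f = (1/2)^(6/3) ≈ 0.2500; Cmin,ss = (1808/91)·f/(1−f) ≈ 6.623 mg/L.
Regimen B: f = (1/2)^(2/3) ≈ 0.6300; Cmin,ss = (476/91)·f/(1−f) ≈ 8.906 mg/L.
Difference ≈ 6.623 − 8.906 ≈ -2.283 mg/L.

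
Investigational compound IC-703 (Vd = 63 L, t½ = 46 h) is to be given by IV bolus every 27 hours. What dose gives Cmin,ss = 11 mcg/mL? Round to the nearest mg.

τ/t½ = 27/46 ≈ 0.58696, so f = (1/2)^(27/46) ≈ 0.665746.
Cmin,ss = (D/Vd)·f/(1−f), so D = Cmin,ss·Vd·(1−f)/f.
D = 11 × 63 × (1−f)/f ≈ 11 × 63 × 0.50207 ≈ 347.93 mg.

348 mg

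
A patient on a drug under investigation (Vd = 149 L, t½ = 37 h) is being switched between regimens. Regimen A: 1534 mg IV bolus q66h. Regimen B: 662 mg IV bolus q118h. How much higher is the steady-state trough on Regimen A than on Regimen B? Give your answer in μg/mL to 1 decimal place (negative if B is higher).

3.7 μg/mL

Regimen A: f = (1/2)^(66/37) ≈ 0.2904; Cmin,ss = (1534/149)·f/(1−f) ≈ 4.213 μg/mL.
Regimen B: f = (1/2)^(118/37) ≈ 0.1096; Cmin,ss = (662/149)·f/(1−f) ≈ 0.547 μg/mL.
Difference ≈ 4.213 − 0.547 ≈ 3.666 μg/mL.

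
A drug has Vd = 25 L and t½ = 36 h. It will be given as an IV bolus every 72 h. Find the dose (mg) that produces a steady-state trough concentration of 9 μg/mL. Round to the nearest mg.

τ/t½ = 72/36 ≈ 2, so f = (1/2)^(72/36) ≈ 0.250000.
Cmin,ss = (D/Vd)·f/(1−f), so D = Cmin,ss·Vd·(1−f)/f.
D = 9 × 25 × (1−f)/f ≈ 9 × 25 × 3.00000 ≈ 675.00 mg.

675 mg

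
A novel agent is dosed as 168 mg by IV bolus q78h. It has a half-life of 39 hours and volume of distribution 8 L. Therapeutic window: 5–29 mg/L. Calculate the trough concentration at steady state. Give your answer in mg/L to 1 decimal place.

τ = 78 h = 2 half-lives, so f = (1/2)^2 = 0.25.
At steady state, R = 1/(1 − 0.25) = 4/3.
Single-dose peak C₀ = D/Vd = 168/8 = 21 mg/L.
Steady-state peak Cmax,ss = C₀·R = 21 × 4/3 ≈ 28.000 mg/L.
Steady-state trough Cmin,ss = Cmax,ss·f ≈ 28.000 × 0.25 ≈ 7.000 mg/L.
Trough 7.0 mg/L vs MEC 5 mg/L: adequate.

7.0 mg/L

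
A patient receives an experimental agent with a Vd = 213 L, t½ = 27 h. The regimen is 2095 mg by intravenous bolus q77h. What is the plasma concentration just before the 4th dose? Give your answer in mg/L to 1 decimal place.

f = (1/2)^(τ/t½) = (1/2)^(77/27) ≈ 0.1385.
C₀ = D/Vd = 2095/213 ≈ 9.836 mg/L.
Before the 4th dose, 3 doses have been given. Superposition: Cmin = C₀·(f + f² + … + f^3).
≈ 9.836 × (0.1385 + 0.0192 + 0.0027) ≈ 9.836 × 0.1604 ≈ 1.578 mg/L.

1.6 mg/L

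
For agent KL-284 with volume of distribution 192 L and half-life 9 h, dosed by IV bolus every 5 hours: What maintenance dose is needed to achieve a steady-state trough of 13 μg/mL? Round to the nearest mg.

τ/t½ = 5/9 ≈ 0.55556, so f = (1/2)^(5/9) ≈ 0.680395.
Cmin,ss = (D/Vd)·f/(1−f), so D = Cmin,ss·Vd·(1−f)/f.
D = 13 × 192 × (1−f)/f ≈ 13 × 192 × 0.46973 ≈ 1172.45 mg.

1172 mg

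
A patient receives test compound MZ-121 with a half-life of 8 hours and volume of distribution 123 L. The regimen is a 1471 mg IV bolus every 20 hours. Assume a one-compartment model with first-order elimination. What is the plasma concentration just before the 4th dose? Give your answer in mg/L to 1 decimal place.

f = (1/2)^(τ/t½) = (1/2)^(20/8) ≈ 0.1768.
C₀ = D/Vd = 1471/123 ≈ 11.959 mg/L.
Before the 4th dose, 3 doses have been given. Superposition: Cmin = C₀·(f + f² + … + f^3).
≈ 11.959 × (0.1768 + 0.0313 + 0.0055) ≈ 11.959 × 0.2136 ≈ 2.554 mg/L.

2.6 mg/L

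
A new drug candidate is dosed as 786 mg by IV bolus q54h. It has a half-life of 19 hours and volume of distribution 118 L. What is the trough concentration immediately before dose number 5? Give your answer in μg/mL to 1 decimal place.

1.1 μg/mL

f = (1/2)^(τ/t½) = (1/2)^(54/19) ≈ 0.1395.
C₀ = D/Vd = 786/118 ≈ 6.661 μg/mL.
Before the 5th dose, 4 doses have been given. Superposition: Cmin = C₀·(f + f² + … + f^4).
≈ 6.661 × (0.1395 + 0.0195 + 0.0027 + 0.0004) ≈ 6.661 × 0.1621 ≈ 1.080 μg/mL.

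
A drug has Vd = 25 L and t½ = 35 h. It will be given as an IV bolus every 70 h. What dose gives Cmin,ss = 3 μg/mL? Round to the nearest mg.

τ/t½ = 70/35 ≈ 2, so f = (1/2)^(70/35) ≈ 0.250000.
Cmin,ss = (D/Vd)·f/(1−f), so D = Cmin,ss·Vd·(1−f)/f.
D = 3 × 25 × (1−f)/f ≈ 3 × 25 × 3.00000 ≈ 225.00 mg.

225 mg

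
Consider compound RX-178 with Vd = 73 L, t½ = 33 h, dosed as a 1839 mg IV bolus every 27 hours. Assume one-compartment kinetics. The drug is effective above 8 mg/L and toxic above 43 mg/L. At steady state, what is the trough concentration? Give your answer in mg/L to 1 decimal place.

33.0 mg/L

τ/t½ = 27/33 ≈ 0.81818, so fraction remaining f = (1/2)^(27/33) ≈ 0.5672.
Single-dose peak C₀ = D/Vd = 1839/73 ≈ 25.192 mg/L.
Steady-state trough Cmin,ss = C₀·f/(1−f) ≈ 25.192 × 0.5672/0.4328 ≈ 33.015 mg/L.
Trough 33.0 mg/L vs MEC 8 mg/L: adequate.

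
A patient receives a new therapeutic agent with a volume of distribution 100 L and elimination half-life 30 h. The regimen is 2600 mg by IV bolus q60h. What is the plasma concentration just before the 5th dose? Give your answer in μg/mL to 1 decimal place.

f = (1/2)^(τ/t½) = (1/2)^(60/30) ≈ 0.2500.
C₀ = D/Vd = 2600/100 ≈ 26.000 μg/mL.
Before the 5th dose, 4 doses have been given. Superposition: Cmin = C₀·(f + f² + … + f^4).
≈ 26.000 × (0.2500 + 0.0625 + 0.0156 + 0.0039) ≈ 26.000 × 0.3320 ≈ 8.632 μg/mL.

8.6 μg/mL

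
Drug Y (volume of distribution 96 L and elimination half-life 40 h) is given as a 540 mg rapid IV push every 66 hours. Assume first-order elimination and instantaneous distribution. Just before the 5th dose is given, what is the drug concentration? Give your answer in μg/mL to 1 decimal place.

2.6 μg/mL

f = (1/2)^(τ/t½) = (1/2)^(66/40) ≈ 0.3186.
C₀ = D/Vd = 540/96 ≈ 5.625 μg/mL.
Before the 5th dose, 4 doses have been given. Superposition: Cmin = C₀·(f + f² + … + f^4).
≈ 5.625 × (0.3186 + 0.1015 + 0.0323 + 0.0103) ≈ 5.625 × 0.4627 ≈ 2.603 μg/mL.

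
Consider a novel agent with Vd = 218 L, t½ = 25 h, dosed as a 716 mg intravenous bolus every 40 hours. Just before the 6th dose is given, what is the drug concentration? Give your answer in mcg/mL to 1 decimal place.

f = (1/2)^(τ/t½) = (1/2)^(40/25) ≈ 0.3299.
C₀ = D/Vd = 716/218 ≈ 3.284 mcg/mL.
Before the 6th dose, 5 doses have been given. Superposition: Cmin = C₀·(f + f² + … + f^5).
≈ 3.284 × (0.3299 + 0.1088 + 0.0359 + 0.0118 + 0.0039) ≈ 3.284 × 0.4903 ≈ 1.610 mcg/mL.

1.6 mcg/mL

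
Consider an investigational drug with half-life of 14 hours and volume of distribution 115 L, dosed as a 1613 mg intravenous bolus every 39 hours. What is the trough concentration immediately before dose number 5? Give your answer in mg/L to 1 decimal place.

2.4 mg/L

f = (1/2)^(τ/t½) = (1/2)^(39/14) ≈ 0.1450.
C₀ = D/Vd = 1613/115 ≈ 14.026 mg/L.
Before the 5th dose, 4 doses have been given. Superposition: Cmin = C₀·(f + f² + … + f^4).
≈ 14.026 × (0.1450 + 0.0210 + 0.0030 + 0.0004) ≈ 14.026 × 0.1694 ≈ 2.376 mg/L.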